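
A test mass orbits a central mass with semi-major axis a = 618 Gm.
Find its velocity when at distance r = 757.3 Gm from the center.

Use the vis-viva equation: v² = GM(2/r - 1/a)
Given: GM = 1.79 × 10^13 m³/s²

Convert to SI: a = 618 Gm = 6.18e+11 m; r = 757.3 Gm = 7.573e+11 m.
Vis-viva: v = √(GM · (2/r − 1/a)).
2/r − 1/a = 2/7.573e+11 − 1/6.18e+11 = 1.02284e-12 m⁻¹.
v = √(1.79e+13 · 1.02284e-12) m/s ≈ 4.279 m/s = 4.279 m/s.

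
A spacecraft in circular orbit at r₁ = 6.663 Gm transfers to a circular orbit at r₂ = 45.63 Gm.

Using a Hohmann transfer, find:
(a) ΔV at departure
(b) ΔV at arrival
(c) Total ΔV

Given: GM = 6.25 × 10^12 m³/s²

Convert to SI: r₁ = 6.663 Gm = 6.663e+09 m; r₂ = 45.63 Gm = 4.563e+10 m.
Transfer semi-major axis: a_t = (r₁ + r₂)/2 = (6.663e+09 + 4.563e+10)/2 = 2.61465e+10 m.
Circular speeds: v₁ = √(GM/r₁) = 30.627 m/s, v₂ = √(GM/r₂) = 11.7035 m/s.
Transfer speeds (vis-viva v² = GM(2/r − 1/a_t)): v₁ᵗ = 40.4598 m/s, v₂ᵗ = 5.90803 m/s.
(a) ΔV₁ = |v₁ᵗ − v₁| ≈ 9.833 m/s = 9.833 m/s.
(b) ΔV₂ = |v₂ − v₂ᵗ| ≈ 5.795 m/s = 5.795 m/s.
(c) ΔV_total = ΔV₁ + ΔV₂ ≈ 15.63 m/s = 15.63 m/s.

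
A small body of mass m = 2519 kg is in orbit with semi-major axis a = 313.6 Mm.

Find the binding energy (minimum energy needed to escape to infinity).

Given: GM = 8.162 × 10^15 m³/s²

Convert to SI: a = 313.6 Mm = 3.136e+08 m.
Total orbital energy is E = −GMm/(2a); binding energy is E_bind = −E = GMm/(2a).
E_bind = 8.162e+15 · 2519 / (2 · 3.136e+08) J ≈ 3.278e+10 J = 32.78 GJ.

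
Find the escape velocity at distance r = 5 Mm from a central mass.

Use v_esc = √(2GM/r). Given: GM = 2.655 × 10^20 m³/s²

Convert to SI: r = 5 Mm = 5e+06 m.
Escape velocity comes from setting total energy to zero: ½v² − GM/r = 0 ⇒ v_esc = √(2GM / r).
v_esc = √(2 · 2.655e+20 / 5e+06) m/s ≈ 1.031e+07 m/s = 1.031e+04 km/s.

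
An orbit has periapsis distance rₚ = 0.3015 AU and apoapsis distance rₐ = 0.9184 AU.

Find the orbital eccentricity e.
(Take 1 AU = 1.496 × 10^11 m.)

Convert to SI: rₚ = 0.3015 AU = 4.51044e+10 m; rₐ = 0.9184 AU = 1.37393e+11 m.
e = (rₐ − rₚ) / (rₐ + rₚ).
e = (1.37393e+11 − 4.51044e+10) / (1.37393e+11 + 4.51044e+10) = 9.22882e+10 / 1.82497e+11 ≈ 0.5057.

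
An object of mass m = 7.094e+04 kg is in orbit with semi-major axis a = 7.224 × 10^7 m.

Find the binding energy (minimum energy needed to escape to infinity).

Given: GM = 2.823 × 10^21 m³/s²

Total orbital energy is E = −GMm/(2a); binding energy is E_bind = −E = GMm/(2a).
E_bind = 2.823e+21 · 7.094e+04 / (2 · 7.224e+07) J ≈ 1.386e+18 J = 1.386 EJ.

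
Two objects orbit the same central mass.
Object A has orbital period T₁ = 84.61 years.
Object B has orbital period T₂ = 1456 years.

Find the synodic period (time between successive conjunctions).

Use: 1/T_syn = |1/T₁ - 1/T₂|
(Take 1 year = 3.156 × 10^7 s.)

Convert to SI: T₁ = 84.61 years = 2.67029e+09 s; T₂ = 1456 years = 4.59514e+10 s.
T_syn = |T₁ · T₂ / (T₁ − T₂)|.
T_syn = |2.67029e+09 · 4.59514e+10 / (2.67029e+09 − 4.59514e+10)| s ≈ 2.835e+09 s = 89.83 years.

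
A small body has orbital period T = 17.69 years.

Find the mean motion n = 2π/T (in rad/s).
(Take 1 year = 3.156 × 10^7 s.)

Convert to SI: T = 17.69 years = 5.58296e+08 s.
n = 2π / T.
n = 2π / 5.58296e+08 s ≈ 1.125e-08 rad/s.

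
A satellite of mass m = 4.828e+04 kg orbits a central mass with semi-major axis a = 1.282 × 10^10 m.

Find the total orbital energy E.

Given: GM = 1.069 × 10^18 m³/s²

E = −GMm / (2a).
E = −1.069e+18 · 4.828e+04 / (2 · 1.282e+10) J ≈ -2.013e+12 J = -2.013 TJ.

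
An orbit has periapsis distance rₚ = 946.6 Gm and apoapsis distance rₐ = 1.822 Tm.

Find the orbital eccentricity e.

Convert to SI: rₚ = 946.6 Gm = 9.466e+11 m; rₐ = 1.822 Tm = 1.822e+12 m.
e = (rₐ − rₚ) / (rₐ + rₚ).
e = (1.822e+12 − 9.466e+11) / (1.822e+12 + 9.466e+11) = 8.754e+11 / 2.7686e+12 ≈ 0.3162.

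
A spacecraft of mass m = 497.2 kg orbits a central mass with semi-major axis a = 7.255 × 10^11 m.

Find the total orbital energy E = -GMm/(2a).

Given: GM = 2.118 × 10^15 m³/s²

E = −GMm / (2a).
E = −2.118e+15 · 497.2 / (2 · 7.255e+11) J ≈ -7.258e+05 J = -725.8 kJ.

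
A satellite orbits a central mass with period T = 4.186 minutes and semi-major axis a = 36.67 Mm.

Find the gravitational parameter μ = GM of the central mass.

Convert to SI: T = 4.186 minutes = 251.16 s; a = 36.67 Mm = 3.667e+07 m.
GM = 4π² · a³ / T².
GM = 4π² · (3.667e+07)³ / (251.16)² m³/s² ≈ 3.086e+19 m³/s² = 3.086 × 10^19 m³/s².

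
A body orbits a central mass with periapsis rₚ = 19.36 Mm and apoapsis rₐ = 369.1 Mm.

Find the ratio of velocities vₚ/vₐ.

Convert to SI: rₚ = 19.36 Mm = 1.936e+07 m; rₐ = 369.1 Mm = 3.691e+08 m.
Conservation of angular momentum gives rₚvₚ = rₐvₐ, so vₚ/vₐ = rₐ/rₚ.
vₚ/vₐ = 3.691e+08 / 1.936e+07 ≈ 19.07.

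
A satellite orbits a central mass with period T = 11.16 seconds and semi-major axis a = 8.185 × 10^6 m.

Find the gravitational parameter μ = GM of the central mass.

GM = 4π² · a³ / T².
GM = 4π² · (8.185e+06)³ / (11.16)² m³/s² ≈ 1.738e+20 m³/s² = 1.738 × 10^20 m³/s².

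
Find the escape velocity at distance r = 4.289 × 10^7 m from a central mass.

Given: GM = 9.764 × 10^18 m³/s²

Escape velocity comes from setting total energy to zero: ½v² − GM/r = 0 ⇒ v_esc = √(2GM / r).
v_esc = √(2 · 9.764e+18 / 4.289e+07) m/s ≈ 6.748e+05 m/s = 674.8 km/s.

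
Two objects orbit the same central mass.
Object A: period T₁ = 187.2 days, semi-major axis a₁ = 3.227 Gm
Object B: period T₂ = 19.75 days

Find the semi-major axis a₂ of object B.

Convert to SI: T₁ = 187.2 days = 1.61741e+07 s; a₁ = 3.227 Gm = 3.227e+09 m; T₂ = 19.75 days = 1.7064e+06 s.
Kepler's third law: (T₁/T₂)² = (a₁/a₂)³ ⇒ a₂ = a₁ · (T₂/T₁)^(2/3).
T₂/T₁ = 1.7064e+06 / 1.61741e+07 = 0.105502.
a₂ = 3.227e+09 · (0.105502)^(2/3) m ≈ 7.205e+08 m = 720.5 Mm.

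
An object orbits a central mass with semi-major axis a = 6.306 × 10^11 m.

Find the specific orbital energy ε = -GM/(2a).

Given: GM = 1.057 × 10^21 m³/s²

ε = −GM / (2a).
ε = −1.057e+21 / (2 · 6.306e+11) J/kg ≈ -8.381e+08 J/kg = -838.1 MJ/kg.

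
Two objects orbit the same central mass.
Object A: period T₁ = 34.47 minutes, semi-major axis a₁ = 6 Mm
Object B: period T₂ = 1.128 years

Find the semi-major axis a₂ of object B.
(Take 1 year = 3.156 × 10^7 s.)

Convert to SI: T₁ = 34.47 minutes = 2068.2 s; a₁ = 6 Mm = 6e+06 m; T₂ = 1.128 years = 3.55997e+07 s.
Kepler's third law: (T₁/T₂)² = (a₁/a₂)³ ⇒ a₂ = a₁ · (T₂/T₁)^(2/3).
T₂/T₁ = 3.55997e+07 / 2068.2 = 17212.9.
a₂ = 6e+06 · (17212.9)^(2/3) m ≈ 4e+09 m = 4 Gm.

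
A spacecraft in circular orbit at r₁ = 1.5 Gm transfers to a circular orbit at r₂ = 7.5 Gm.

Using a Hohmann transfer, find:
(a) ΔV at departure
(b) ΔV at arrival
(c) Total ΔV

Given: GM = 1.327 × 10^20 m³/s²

Convert to SI: r₁ = 1.5 Gm = 1.5e+09 m; r₂ = 7.5 Gm = 7.5e+09 m.
Transfer semi-major axis: a_t = (r₁ + r₂)/2 = (1.5e+09 + 7.5e+09)/2 = 4.5e+09 m.
Circular speeds: v₁ = √(GM/r₁) = 297433 m/s, v₂ = √(GM/r₂) = 133016 m/s.
Transfer speeds (vis-viva v² = GM(2/r − 1/a_t)): v₁ᵗ = 383985 m/s, v₂ᵗ = 76797 m/s.
(a) ΔV₁ = |v₁ᵗ − v₁| ≈ 8.655e+04 m/s = 86.55 km/s.
(b) ΔV₂ = |v₂ − v₂ᵗ| ≈ 5.622e+04 m/s = 56.22 km/s.
(c) ΔV_total = ΔV₁ + ΔV₂ ≈ 1.428e+05 m/s = 142.8 km/s.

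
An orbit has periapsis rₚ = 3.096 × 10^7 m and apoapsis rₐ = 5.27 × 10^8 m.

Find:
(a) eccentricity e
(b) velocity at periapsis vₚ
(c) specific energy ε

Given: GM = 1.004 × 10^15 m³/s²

(a) e = (rₐ − rₚ)/(rₐ + rₚ) = (5.27e+08 − 3.096e+07)/(5.27e+08 + 3.096e+07) ≈ 0.889
(b) With a = (rₚ + rₐ)/2 = 2.7898e+08 m, vₚ = √(GM (2/rₚ − 1/a)) = √(1.004e+15 · (2/3.096e+07 − 1/2.7898e+08)) m/s ≈ 7827 m/s
(c) With a = (rₚ + rₐ)/2 = 2.7898e+08 m, ε = −GM/(2a) = −1.004e+15/(2 · 2.7898e+08) J/kg ≈ -1.799e+06 J/kg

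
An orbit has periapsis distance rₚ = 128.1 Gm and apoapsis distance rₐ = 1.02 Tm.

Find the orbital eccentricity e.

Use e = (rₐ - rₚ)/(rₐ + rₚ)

Convert to SI: rₚ = 128.1 Gm = 1.281e+11 m; rₐ = 1.02 Tm = 1.02e+12 m.
e = (rₐ − rₚ) / (rₐ + rₚ).
e = (1.02e+12 − 1.281e+11) / (1.02e+12 + 1.281e+11) = 8.919e+11 / 1.1481e+12 ≈ 0.7768.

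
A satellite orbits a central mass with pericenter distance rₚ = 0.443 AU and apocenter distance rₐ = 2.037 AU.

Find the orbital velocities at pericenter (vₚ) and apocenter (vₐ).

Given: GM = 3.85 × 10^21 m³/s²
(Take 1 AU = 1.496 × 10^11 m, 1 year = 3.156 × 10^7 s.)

Convert to SI: rₚ = 0.443 AU = 6.62728e+10 m; rₐ = 2.037 AU = 3.04735e+11 m.
Use the vis-viva equation v² = GM(2/r − 1/a) with a = (rₚ + rₐ)/2 = (6.62728e+10 + 3.04735e+11)/2 = 1.85504e+11 m.
vₚ = √(GM · (2/rₚ − 1/a)) = √(3.85e+21 · (2/6.62728e+10 − 1/1.85504e+11)) m/s ≈ 3.089e+05 m/s = 65.17 AU/year.
vₐ = √(GM · (2/rₐ − 1/a)) = √(3.85e+21 · (2/3.04735e+11 − 1/1.85504e+11)) m/s ≈ 6.718e+04 m/s = 14.17 AU/year.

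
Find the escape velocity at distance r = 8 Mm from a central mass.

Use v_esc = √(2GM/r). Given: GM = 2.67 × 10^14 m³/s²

Convert to SI: r = 8 Mm = 8e+06 m.
Escape velocity comes from setting total energy to zero: ½v² − GM/r = 0 ⇒ v_esc = √(2GM / r).
v_esc = √(2 · 2.67e+14 / 8e+06) m/s ≈ 8170 m/s = 8.17 km/s.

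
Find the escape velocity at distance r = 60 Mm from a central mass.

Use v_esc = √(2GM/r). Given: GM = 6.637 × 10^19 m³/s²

Convert to SI: r = 60 Mm = 6e+07 m.
Escape velocity comes from setting total energy to zero: ½v² − GM/r = 0 ⇒ v_esc = √(2GM / r).
v_esc = √(2 · 6.637e+19 / 6e+07) m/s ≈ 1.487e+06 m/s = 1487 km/s.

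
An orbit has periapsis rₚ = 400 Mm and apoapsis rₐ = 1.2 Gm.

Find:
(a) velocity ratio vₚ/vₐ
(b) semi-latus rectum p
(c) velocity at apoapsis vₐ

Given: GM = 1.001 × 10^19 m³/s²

Convert to SI: rₚ = 400 Mm = 4e+08 m; rₐ = 1.2 Gm = 1.2e+09 m.
(a) Conservation of angular momentum (rₚvₚ = rₐvₐ) gives vₚ/vₐ = rₐ/rₚ = 1.2e+09/4e+08 ≈ 3
(b) From a = (rₚ + rₐ)/2 = 8e+08 m and e = (rₐ − rₚ)/(rₐ + rₚ) = 0.5, p = a(1 − e²) = 8e+08 · (1 − (0.5)²) ≈ 6e+08 m
(c) With a = (rₚ + rₐ)/2 = 8e+08 m, vₐ = √(GM (2/rₐ − 1/a)) = √(1.001e+19 · (2/1.2e+09 − 1/8e+08)) m/s ≈ 6.458e+04 m/s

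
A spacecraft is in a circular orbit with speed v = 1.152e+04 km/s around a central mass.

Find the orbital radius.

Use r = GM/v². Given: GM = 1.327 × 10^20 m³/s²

Convert to SI: v = 1.152e+04 km/s = 1.152e+07 m/s.
For a circular orbit, v² = GM / r, so r = GM / v².
r = 1.327e+20 / (1.152e+07)² m ≈ 9.999e+05 m = 999.9 km.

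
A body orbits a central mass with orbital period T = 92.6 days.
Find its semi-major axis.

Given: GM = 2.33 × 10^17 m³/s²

Convert to SI: T = 92.6 days = 8.00064e+06 s.
Invert Kepler's third law: a = (GM · T² / (4π²))^(1/3).
Substituting T = 8.00064e+06 s and GM = 2.33e+17 m³/s²:
a = (2.33e+17 · (8.00064e+06)² / (4π²))^(1/3) m
a ≈ 7.229e+09 m = 7.229 × 10^9 m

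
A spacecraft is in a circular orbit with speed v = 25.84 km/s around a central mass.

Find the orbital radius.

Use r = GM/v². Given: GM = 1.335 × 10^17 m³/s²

Convert to SI: v = 25.84 km/s = 25840 m/s.
For a circular orbit, v² = GM / r, so r = GM / v².
r = 1.335e+17 / (25840)² m ≈ 1.999e+08 m = 199.9 Mm.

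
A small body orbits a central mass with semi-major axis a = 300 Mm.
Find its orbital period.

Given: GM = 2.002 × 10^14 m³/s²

Convert to SI: a = 300 Mm = 3e+08 m.
Kepler's third law: T = 2π √(a³ / GM).
Substituting a = 3e+08 m and GM = 2.002e+14 m³/s²:
T = 2π √((3e+08)³ / 2.002e+14) s
T ≈ 2.307e+06 s = 26.71 days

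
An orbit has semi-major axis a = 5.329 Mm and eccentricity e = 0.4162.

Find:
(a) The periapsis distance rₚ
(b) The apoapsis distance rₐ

Convert to SI: a = 5.329 Mm = 5.329e+06 m.
(a) rₚ = a(1 − e) = 5.329e+06 · (1 − 0.4162) = 5.329e+06 · 0.5838 ≈ 3.111e+06 m = 3.111 Mm.
(b) rₐ = a(1 + e) = 5.329e+06 · (1 + 0.4162) = 5.329e+06 · 1.4162 ≈ 7.547e+06 m = 7.547 Mm.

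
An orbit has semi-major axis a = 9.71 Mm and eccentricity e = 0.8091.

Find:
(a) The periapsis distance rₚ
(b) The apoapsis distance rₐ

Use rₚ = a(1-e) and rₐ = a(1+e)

Convert to SI: a = 9.71 Mm = 9.71e+06 m.
(a) rₚ = a(1 − e) = 9.71e+06 · (1 − 0.8091) = 9.71e+06 · 0.1909 ≈ 1.854e+06 m = 1.854 Mm.
(b) rₐ = a(1 + e) = 9.71e+06 · (1 + 0.8091) = 9.71e+06 · 1.8091 ≈ 1.757e+07 m = 17.57 Mm.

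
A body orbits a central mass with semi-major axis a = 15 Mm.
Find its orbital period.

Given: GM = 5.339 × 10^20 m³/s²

Convert to SI: a = 15 Mm = 1.5e+07 m.
Kepler's third law: T = 2π √(a³ / GM).
Substituting a = 1.5e+07 m and GM = 5.339e+20 m³/s²:
T = 2π √((1.5e+07)³ / 5.339e+20) s
T ≈ 15.8 s = 15.8 seconds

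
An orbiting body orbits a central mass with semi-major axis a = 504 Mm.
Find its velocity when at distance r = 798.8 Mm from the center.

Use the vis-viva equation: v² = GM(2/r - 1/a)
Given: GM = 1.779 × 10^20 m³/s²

Convert to SI: a = 504 Mm = 5.04e+08 m; r = 798.8 Mm = 7.988e+08 m.
Vis-viva: v = √(GM · (2/r − 1/a)).
2/r − 1/a = 2/7.988e+08 − 1/5.04e+08 = 5.19629e-10 m⁻¹.
v = √(1.779e+20 · 5.19629e-10) m/s ≈ 3.04e+05 m/s = 304 km/s.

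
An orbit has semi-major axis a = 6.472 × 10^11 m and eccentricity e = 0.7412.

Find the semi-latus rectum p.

p = a (1 − e²).
p = 6.472e+11 · (1 − (0.7412)²) = 6.472e+11 · 0.450623 ≈ 2.916e+11 m = 2.916 × 10^11 m.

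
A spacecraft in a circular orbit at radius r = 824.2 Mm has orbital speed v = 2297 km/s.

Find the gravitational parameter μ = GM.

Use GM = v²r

Convert to SI: r = 824.2 Mm = 8.242e+08 m; v = 2297 km/s = 2.297e+06 m/s.
For a circular orbit v² = GM/r, so GM = v² · r.
GM = (2.297e+06)² · 8.242e+08 m³/s² ≈ 4.349e+21 m³/s² = 4.349 × 10^21 m³/s².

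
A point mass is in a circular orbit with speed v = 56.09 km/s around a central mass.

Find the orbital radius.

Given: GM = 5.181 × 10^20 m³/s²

Convert to SI: v = 56.09 km/s = 56090 m/s.
For a circular orbit, v² = GM / r, so r = GM / v².
r = 5.181e+20 / (56090)² m ≈ 1.647e+11 m = 1.647 × 10^11 m.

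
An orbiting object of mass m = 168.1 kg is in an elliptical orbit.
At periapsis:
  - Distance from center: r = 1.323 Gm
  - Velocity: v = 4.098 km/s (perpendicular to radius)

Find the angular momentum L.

Convert to SI: r = 1.323 Gm = 1.323e+09 m; v = 4.098 km/s = 4098 m/s.
Since v is perpendicular to r, L = m · v · r.
L = 168.1 · 4098 · 1.323e+09 kg·m²/s ≈ 9.114e+14 kg·m²/s.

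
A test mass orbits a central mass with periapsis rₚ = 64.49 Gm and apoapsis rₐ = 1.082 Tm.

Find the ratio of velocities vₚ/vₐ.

Convert to SI: rₚ = 64.49 Gm = 6.449e+10 m; rₐ = 1.082 Tm = 1.082e+12 m.
Conservation of angular momentum gives rₚvₚ = rₐvₐ, so vₚ/vₐ = rₐ/rₚ.
vₚ/vₐ = 1.082e+12 / 6.449e+10 ≈ 16.78.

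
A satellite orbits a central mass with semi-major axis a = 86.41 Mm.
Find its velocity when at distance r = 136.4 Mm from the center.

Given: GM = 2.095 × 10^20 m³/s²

Convert to SI: a = 86.41 Mm = 8.641e+07 m; r = 136.4 Mm = 1.364e+08 m.
Vis-viva: v = √(GM · (2/r − 1/a)).
2/r − 1/a = 2/1.364e+08 − 1/8.641e+07 = 3.09002e-09 m⁻¹.
v = √(2.095e+20 · 3.09002e-09) m/s ≈ 8.046e+05 m/s = 804.6 km/s.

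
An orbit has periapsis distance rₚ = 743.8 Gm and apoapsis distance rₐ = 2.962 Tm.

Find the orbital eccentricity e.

Convert to SI: rₚ = 743.8 Gm = 7.438e+11 m; rₐ = 2.962 Tm = 2.962e+12 m.
e = (rₐ − rₚ) / (rₐ + rₚ).
e = (2.962e+12 − 7.438e+11) / (2.962e+12 + 7.438e+11) = 2.2182e+12 / 3.7058e+12 ≈ 0.5986.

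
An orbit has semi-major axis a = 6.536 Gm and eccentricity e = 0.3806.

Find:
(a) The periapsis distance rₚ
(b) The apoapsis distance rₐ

Convert to SI: a = 6.536 Gm = 6.536e+09 m.
(a) rₚ = a(1 − e) = 6.536e+09 · (1 − 0.3806) = 6.536e+09 · 0.6194 ≈ 4.048e+09 m = 4.048 Gm.
(b) rₐ = a(1 + e) = 6.536e+09 · (1 + 0.3806) = 6.536e+09 · 1.3806 ≈ 9.024e+09 m = 9.024 Gm.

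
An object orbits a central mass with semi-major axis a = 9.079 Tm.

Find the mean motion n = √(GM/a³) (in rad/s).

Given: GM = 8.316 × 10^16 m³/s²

Convert to SI: a = 9.079 Tm = 9.079e+12 m.
n = √(GM / a³).
n = √(8.316e+16 / (9.079e+12)³) rad/s ≈ 1.054e-11 rad/s.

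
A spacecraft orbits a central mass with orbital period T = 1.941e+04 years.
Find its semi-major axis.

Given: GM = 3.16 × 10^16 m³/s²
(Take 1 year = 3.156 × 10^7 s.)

Convert to SI: T = 1.941e+04 years = 6.1258e+11 s.
Invert Kepler's third law: a = (GM · T² / (4π²))^(1/3).
Substituting T = 6.1258e+11 s and GM = 3.16e+16 m³/s²:
a = (3.16e+16 · (6.1258e+11)² / (4π²))^(1/3) m
a ≈ 6.697e+12 m = 6.697 Tm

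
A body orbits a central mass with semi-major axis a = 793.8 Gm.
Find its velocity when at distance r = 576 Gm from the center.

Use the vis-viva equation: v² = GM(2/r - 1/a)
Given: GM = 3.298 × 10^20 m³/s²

Convert to SI: a = 793.8 Gm = 7.938e+11 m; r = 576 Gm = 5.76e+11 m.
Vis-viva: v = √(GM · (2/r − 1/a)).
2/r − 1/a = 2/5.76e+11 − 1/7.938e+11 = 2.21246e-12 m⁻¹.
v = √(3.298e+20 · 2.21246e-12) m/s ≈ 2.701e+04 m/s = 27.01 km/s.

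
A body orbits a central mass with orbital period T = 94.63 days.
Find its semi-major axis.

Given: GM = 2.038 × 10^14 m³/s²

Convert to SI: T = 94.63 days = 8.17603e+06 s.
Invert Kepler's third law: a = (GM · T² / (4π²))^(1/3).
Substituting T = 8.17603e+06 s and GM = 2.038e+14 m³/s²:
a = (2.038e+14 · (8.17603e+06)² / (4π²))^(1/3) m
a ≈ 7.014e+08 m = 701.4 Mm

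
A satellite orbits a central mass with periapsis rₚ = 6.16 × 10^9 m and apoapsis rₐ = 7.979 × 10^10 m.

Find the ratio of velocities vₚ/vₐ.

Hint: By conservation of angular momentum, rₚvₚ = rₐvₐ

Conservation of angular momentum gives rₚvₚ = rₐvₐ, so vₚ/vₐ = rₐ/rₚ.
vₚ/vₐ = 7.979e+10 / 6.16e+09 ≈ 12.95.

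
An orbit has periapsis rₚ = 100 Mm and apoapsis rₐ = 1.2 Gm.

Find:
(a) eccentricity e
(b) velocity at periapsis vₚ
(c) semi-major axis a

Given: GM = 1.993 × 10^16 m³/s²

Convert to SI: rₚ = 100 Mm = 1e+08 m; rₐ = 1.2 Gm = 1.2e+09 m.
(a) e = (rₐ − rₚ)/(rₐ + rₚ) = (1.2e+09 − 1e+08)/(1.2e+09 + 1e+08) ≈ 0.8462
(b) With a = (rₚ + rₐ)/2 = 6.5e+08 m, vₚ = √(GM (2/rₚ − 1/a)) = √(1.993e+16 · (2/1e+08 − 1/6.5e+08)) m/s ≈ 1.918e+04 m/s
(c) a = (rₚ + rₐ)/2 = (1e+08 + 1.2e+09)/2 ≈ 6.5e+08 m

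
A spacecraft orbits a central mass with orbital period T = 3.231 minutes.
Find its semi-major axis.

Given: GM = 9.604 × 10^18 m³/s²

Convert to SI: T = 3.231 minutes = 193.86 s.
Invert Kepler's third law: a = (GM · T² / (4π²))^(1/3).
Substituting T = 193.86 s and GM = 9.604e+18 m³/s²:
a = (9.604e+18 · (193.86)² / (4π²))^(1/3) m
a ≈ 2.091e+07 m = 2.091 × 10^7 m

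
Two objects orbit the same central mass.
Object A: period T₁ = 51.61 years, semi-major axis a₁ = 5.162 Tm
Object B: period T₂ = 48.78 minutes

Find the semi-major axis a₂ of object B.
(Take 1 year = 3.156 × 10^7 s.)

Convert to SI: T₁ = 51.61 years = 1.62881e+09 s; a₁ = 5.162 Tm = 5.162e+12 m; T₂ = 48.78 minutes = 2926.8 s.
Kepler's third law: (T₁/T₂)² = (a₁/a₂)³ ⇒ a₂ = a₁ · (T₂/T₁)^(2/3).
T₂/T₁ = 2926.8 / 1.62881e+09 = 1.79689e-06.
a₂ = 5.162e+12 · (1.79689e-06)^(2/3) m ≈ 7.63e+08 m = 763 Mm.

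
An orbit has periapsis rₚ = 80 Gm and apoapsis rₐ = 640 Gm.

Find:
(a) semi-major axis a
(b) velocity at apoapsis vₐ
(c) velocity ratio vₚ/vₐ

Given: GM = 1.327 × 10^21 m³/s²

Convert to SI: rₚ = 80 Gm = 8e+10 m; rₐ = 640 Gm = 6.4e+11 m.
(a) a = (rₚ + rₐ)/2 = (8e+10 + 6.4e+11)/2 ≈ 3.6e+11 m
(b) With a = (rₚ + rₐ)/2 = 3.6e+11 m, vₐ = √(GM (2/rₐ − 1/a)) = √(1.327e+21 · (2/6.4e+11 − 1/3.6e+11)) m/s ≈ 2.147e+04 m/s
(c) Conservation of angular momentum (rₚvₚ = rₐvₐ) gives vₚ/vₐ = rₐ/rₚ = 6.4e+11/8e+10 ≈ 8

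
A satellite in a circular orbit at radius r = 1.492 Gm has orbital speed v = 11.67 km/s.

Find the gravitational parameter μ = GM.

Convert to SI: r = 1.492 Gm = 1.492e+09 m; v = 11.67 km/s = 11670 m/s.
For a circular orbit v² = GM/r, so GM = v² · r.
GM = (11670)² · 1.492e+09 m³/s² ≈ 2.032e+17 m³/s² = 2.032 × 10^17 m³/s².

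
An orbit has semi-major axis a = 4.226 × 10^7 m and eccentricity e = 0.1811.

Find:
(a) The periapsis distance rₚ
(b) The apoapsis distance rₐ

(a) rₚ = a(1 − e) = 4.226e+07 · (1 − 0.1811) = 4.226e+07 · 0.8189 ≈ 3.461e+07 m = 3.461 × 10^7 m.
(b) rₐ = a(1 + e) = 4.226e+07 · (1 + 0.1811) = 4.226e+07 · 1.1811 ≈ 4.991e+07 m = 4.991 × 10^7 m.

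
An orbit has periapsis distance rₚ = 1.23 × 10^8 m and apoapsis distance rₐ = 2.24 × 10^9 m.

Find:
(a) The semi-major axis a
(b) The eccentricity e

(a) a = (rₚ + rₐ) / 2 = (1.23e+08 + 2.24e+09) / 2 ≈ 1.182e+09 m = 1.181 × 10^9 m.
(b) e = (rₐ − rₚ) / (rₐ + rₚ) = (2.24e+09 − 1.23e+08) / (2.24e+09 + 1.23e+08) ≈ 0.8959.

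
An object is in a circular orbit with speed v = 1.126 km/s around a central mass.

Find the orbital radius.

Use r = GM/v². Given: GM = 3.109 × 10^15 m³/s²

Convert to SI: v = 1.126 km/s = 1126 m/s.
For a circular orbit, v² = GM / r, so r = GM / v².
r = 3.109e+15 / (1126)² m ≈ 2.452e+09 m = 2.452 Gm.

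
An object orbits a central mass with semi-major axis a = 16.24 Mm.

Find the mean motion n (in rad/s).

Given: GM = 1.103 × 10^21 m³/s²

Convert to SI: a = 16.24 Mm = 1.624e+07 m.
n = √(GM / a³).
n = √(1.103e+21 / (1.624e+07)³) rad/s ≈ 0.5075 rad/s.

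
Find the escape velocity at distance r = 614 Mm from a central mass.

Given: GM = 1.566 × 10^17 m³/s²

Convert to SI: r = 614 Mm = 6.14e+08 m.
Escape velocity comes from setting total energy to zero: ½v² − GM/r = 0 ⇒ v_esc = √(2GM / r).
v_esc = √(2 · 1.566e+17 / 6.14e+08) m/s ≈ 2.259e+04 m/s = 22.59 km/s.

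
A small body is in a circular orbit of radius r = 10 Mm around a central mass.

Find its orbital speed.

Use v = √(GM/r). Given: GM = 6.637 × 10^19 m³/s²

Convert to SI: r = 10 Mm = 1e+07 m.
For a circular orbit, gravity supplies the centripetal force, so v = √(GM / r).
v = √(6.637e+19 / 1e+07) m/s ≈ 2.576e+06 m/s = 2576 km/s.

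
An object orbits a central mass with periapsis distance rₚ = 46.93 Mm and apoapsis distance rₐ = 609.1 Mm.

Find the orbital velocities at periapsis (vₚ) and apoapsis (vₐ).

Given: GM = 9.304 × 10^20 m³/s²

Convert to SI: rₚ = 46.93 Mm = 4.693e+07 m; rₐ = 609.1 Mm = 6.091e+08 m.
Use the vis-viva equation v² = GM(2/r − 1/a) with a = (rₚ + rₐ)/2 = (4.693e+07 + 6.091e+08)/2 = 3.28015e+08 m.
vₚ = √(GM · (2/rₚ − 1/a)) = √(9.304e+20 · (2/4.693e+07 − 1/3.28015e+08)) m/s ≈ 6.067e+06 m/s = 6067 km/s.
vₐ = √(GM · (2/rₐ − 1/a)) = √(9.304e+20 · (2/6.091e+08 − 1/3.28015e+08)) m/s ≈ 4.675e+05 m/s = 467.5 km/s.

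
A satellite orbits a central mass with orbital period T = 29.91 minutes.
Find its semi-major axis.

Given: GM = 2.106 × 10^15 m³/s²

Convert to SI: T = 29.91 minutes = 1794.6 s.
Invert Kepler's third law: a = (GM · T² / (4π²))^(1/3).
Substituting T = 1794.6 s and GM = 2.106e+15 m³/s²:
a = (2.106e+15 · (1794.6)² / (4π²))^(1/3) m
a ≈ 5.559e+06 m = 5.559 Mm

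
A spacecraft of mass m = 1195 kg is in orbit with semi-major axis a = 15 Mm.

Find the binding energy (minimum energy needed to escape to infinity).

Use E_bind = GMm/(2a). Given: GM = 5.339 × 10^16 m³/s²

Convert to SI: a = 15 Mm = 1.5e+07 m.
Total orbital energy is E = −GMm/(2a); binding energy is E_bind = −E = GMm/(2a).
E_bind = 5.339e+16 · 1195 / (2 · 1.5e+07) J ≈ 2.127e+12 J = 2.127 TJ.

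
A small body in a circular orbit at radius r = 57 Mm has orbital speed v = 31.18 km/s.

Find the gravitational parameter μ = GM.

Convert to SI: r = 57 Mm = 5.7e+07 m; v = 31.18 km/s = 31180 m/s.
For a circular orbit v² = GM/r, so GM = v² · r.
GM = (31180)² · 5.7e+07 m³/s² ≈ 5.541e+16 m³/s² = 5.541 × 10^16 m³/s².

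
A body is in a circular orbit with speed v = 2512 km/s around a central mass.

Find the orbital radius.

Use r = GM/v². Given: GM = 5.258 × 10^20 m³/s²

Convert to SI: v = 2512 km/s = 2.512e+06 m/s.
For a circular orbit, v² = GM / r, so r = GM / v².
r = 5.258e+20 / (2.512e+06)² m ≈ 8.333e+07 m = 83.33 Mm.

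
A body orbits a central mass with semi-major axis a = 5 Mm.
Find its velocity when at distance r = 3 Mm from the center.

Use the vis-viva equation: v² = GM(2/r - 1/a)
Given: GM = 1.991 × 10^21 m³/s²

Convert to SI: a = 5 Mm = 5e+06 m; r = 3 Mm = 3e+06 m.
Vis-viva: v = √(GM · (2/r − 1/a)).
2/r − 1/a = 2/3e+06 − 1/5e+06 = 4.66667e-07 m⁻¹.
v = √(1.991e+21 · 4.66667e-07) m/s ≈ 3.048e+07 m/s = 3.048e+04 km/s.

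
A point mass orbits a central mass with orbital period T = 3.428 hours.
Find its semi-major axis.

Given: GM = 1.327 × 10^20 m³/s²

Convert to SI: T = 3.428 hours = 12340.8 s.
Invert Kepler's third law: a = (GM · T² / (4π²))^(1/3).
Substituting T = 12340.8 s and GM = 1.327e+20 m³/s²:
a = (1.327e+20 · (12340.8)² / (4π²))^(1/3) m
a ≈ 8e+08 m = 800 Mm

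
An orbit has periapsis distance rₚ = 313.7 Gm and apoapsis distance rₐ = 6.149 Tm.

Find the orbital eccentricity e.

Convert to SI: rₚ = 313.7 Gm = 3.137e+11 m; rₐ = 6.149 Tm = 6.149e+12 m.
e = (rₐ − rₚ) / (rₐ + rₚ).
e = (6.149e+12 − 3.137e+11) / (6.149e+12 + 3.137e+11) = 5.8353e+12 / 6.4627e+12 ≈ 0.9029.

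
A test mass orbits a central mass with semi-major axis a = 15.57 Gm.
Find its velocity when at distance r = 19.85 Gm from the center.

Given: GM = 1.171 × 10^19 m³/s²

Convert to SI: a = 15.57 Gm = 1.557e+10 m; r = 19.85 Gm = 1.985e+10 m.
Vis-viva: v = √(GM · (2/r − 1/a)).
2/r − 1/a = 2/1.985e+10 − 1/1.557e+10 = 3.65296e-11 m⁻¹.
v = √(1.171e+19 · 3.65296e-11) m/s ≈ 2.068e+04 m/s = 20.68 km/s.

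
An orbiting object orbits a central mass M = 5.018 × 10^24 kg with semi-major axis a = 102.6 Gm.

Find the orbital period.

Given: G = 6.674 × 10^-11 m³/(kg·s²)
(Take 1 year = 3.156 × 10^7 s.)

Convert to SI: a = 102.6 Gm = 1.026e+11 m.
GM = G · M = 6.674e-11 · 5.018e+24 = 3.34901e+14 m³/s².
Kepler's third law: T = 2π √(a³ / GM).
Substituting a = 1.026e+11 m and GM = 3.34901e+14 m³/s²:
T = 2π √((1.026e+11)³ / 3.34901e+14) s
T ≈ 1.128e+10 s = 357.5 years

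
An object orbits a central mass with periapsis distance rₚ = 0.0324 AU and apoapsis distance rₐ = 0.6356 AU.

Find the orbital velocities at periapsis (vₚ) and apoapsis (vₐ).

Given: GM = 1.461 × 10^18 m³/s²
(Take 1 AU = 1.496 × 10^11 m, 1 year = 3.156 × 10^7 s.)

Convert to SI: rₚ = 0.0324 AU = 4.84704e+09 m; rₐ = 0.6356 AU = 9.50858e+10 m.
Use the vis-viva equation v² = GM(2/r − 1/a) with a = (rₚ + rₐ)/2 = (4.84704e+09 + 9.50858e+10)/2 = 4.99664e+10 m.
vₚ = √(GM · (2/rₚ − 1/a)) = √(1.461e+18 · (2/4.84704e+09 − 1/4.99664e+10)) m/s ≈ 2.395e+04 m/s = 5.053 AU/year.
vₐ = √(GM · (2/rₐ − 1/a)) = √(1.461e+18 · (2/9.50858e+10 − 1/4.99664e+10)) m/s ≈ 1221 m/s = 0.2576 AU/year.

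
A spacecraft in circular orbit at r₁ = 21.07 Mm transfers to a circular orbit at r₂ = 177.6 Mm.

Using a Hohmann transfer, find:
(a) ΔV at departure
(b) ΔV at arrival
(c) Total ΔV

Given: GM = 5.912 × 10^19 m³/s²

Convert to SI: r₁ = 21.07 Mm = 2.107e+07 m; r₂ = 177.6 Mm = 1.776e+08 m.
Transfer semi-major axis: a_t = (r₁ + r₂)/2 = (2.107e+07 + 1.776e+08)/2 = 9.9335e+07 m.
Circular speeds: v₁ = √(GM/r₁) = 1.67508e+06 m/s, v₂ = √(GM/r₂) = 576960 m/s.
Transfer speeds (vis-viva v² = GM(2/r − 1/a_t)): v₁ᵗ = 2.23978e+06 m/s, v₂ᵗ = 265722 m/s.
(a) ΔV₁ = |v₁ᵗ − v₁| ≈ 5.647e+05 m/s = 564.7 km/s.
(b) ΔV₂ = |v₂ − v₂ᵗ| ≈ 3.112e+05 m/s = 311.2 km/s.
(c) ΔV_total = ΔV₁ + ΔV₂ ≈ 8.759e+05 m/s = 875.9 km/s.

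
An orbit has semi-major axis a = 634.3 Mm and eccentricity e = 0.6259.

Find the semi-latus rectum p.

Convert to SI: a = 634.3 Mm = 6.343e+08 m.
p = a (1 − e²).
p = 6.343e+08 · (1 − (0.6259)²) = 6.343e+08 · 0.608249 ≈ 3.858e+08 m = 385.8 Mm.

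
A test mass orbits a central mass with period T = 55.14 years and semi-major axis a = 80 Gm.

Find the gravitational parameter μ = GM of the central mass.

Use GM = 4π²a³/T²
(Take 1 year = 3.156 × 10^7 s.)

Convert to SI: T = 55.14 years = 1.74022e+09 s; a = 80 Gm = 8e+10 m.
GM = 4π² · a³ / T².
GM = 4π² · (8e+10)³ / (1.74022e+09)² m³/s² ≈ 6.675e+15 m³/s² = 6.675 × 10^15 m³/s².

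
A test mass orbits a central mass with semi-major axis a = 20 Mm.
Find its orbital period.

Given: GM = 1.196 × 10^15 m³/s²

Convert to SI: a = 20 Mm = 2e+07 m.
Kepler's third law: T = 2π √(a³ / GM).
Substituting a = 2e+07 m and GM = 1.196e+15 m³/s²:
T = 2π √((2e+07)³ / 1.196e+15) s
T ≈ 1.625e+04 s = 4.514 hours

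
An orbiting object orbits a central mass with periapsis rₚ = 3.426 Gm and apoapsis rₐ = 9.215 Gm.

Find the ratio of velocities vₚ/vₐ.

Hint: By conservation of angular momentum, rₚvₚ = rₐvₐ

Convert to SI: rₚ = 3.426 Gm = 3.426e+09 m; rₐ = 9.215 Gm = 9.215e+09 m.
Conservation of angular momentum gives rₚvₚ = rₐvₐ, so vₚ/vₐ = rₐ/rₚ.
vₚ/vₐ = 9.215e+09 / 3.426e+09 ≈ 2.69.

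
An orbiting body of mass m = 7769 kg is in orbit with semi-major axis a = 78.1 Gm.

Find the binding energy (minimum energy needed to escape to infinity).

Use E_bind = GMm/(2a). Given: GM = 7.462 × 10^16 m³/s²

Convert to SI: a = 78.1 Gm = 7.81e+10 m.
Total orbital energy is E = −GMm/(2a); binding energy is E_bind = −E = GMm/(2a).
E_bind = 7.462e+16 · 7769 / (2 · 7.81e+10) J ≈ 3.711e+09 J = 3.711 GJ.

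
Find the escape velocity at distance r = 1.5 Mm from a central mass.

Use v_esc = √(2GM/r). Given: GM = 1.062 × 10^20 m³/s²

Convert to SI: r = 1.5 Mm = 1.5e+06 m.
Escape velocity comes from setting total energy to zero: ½v² − GM/r = 0 ⇒ v_esc = √(2GM / r).
v_esc = √(2 · 1.062e+20 / 1.5e+06) m/s ≈ 1.19e+07 m/s = 1.19e+04 km/s.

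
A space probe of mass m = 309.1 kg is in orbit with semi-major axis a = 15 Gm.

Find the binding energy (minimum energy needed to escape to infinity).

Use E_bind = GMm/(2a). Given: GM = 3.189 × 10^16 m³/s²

Convert to SI: a = 15 Gm = 1.5e+10 m.
Total orbital energy is E = −GMm/(2a); binding energy is E_bind = −E = GMm/(2a).
E_bind = 3.189e+16 · 309.1 / (2 · 1.5e+10) J ≈ 3.286e+08 J = 328.6 MJ.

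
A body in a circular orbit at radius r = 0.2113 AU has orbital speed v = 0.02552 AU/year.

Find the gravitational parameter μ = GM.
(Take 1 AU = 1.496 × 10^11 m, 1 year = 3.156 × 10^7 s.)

Convert to SI: r = 0.2113 AU = 3.16105e+10 m; v = 0.02552 AU/year = 120.969 m/s.
For a circular orbit v² = GM/r, so GM = v² · r.
GM = (120.969)² · 3.16105e+10 m³/s² ≈ 4.626e+14 m³/s² = 4.626 × 10^14 m³/s².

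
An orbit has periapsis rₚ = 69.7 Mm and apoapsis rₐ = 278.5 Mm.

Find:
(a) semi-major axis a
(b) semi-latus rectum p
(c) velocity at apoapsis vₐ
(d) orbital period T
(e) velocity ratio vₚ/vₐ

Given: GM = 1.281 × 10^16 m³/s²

Convert to SI: rₚ = 69.7 Mm = 6.97e+07 m; rₐ = 278.5 Mm = 2.785e+08 m.
(a) a = (rₚ + rₐ)/2 = (6.97e+07 + 2.785e+08)/2 ≈ 1.741e+08 m
(b) From a = (rₚ + rₐ)/2 = 1.741e+08 m and e = (rₐ − rₚ)/(rₐ + rₚ) = 0.599655, p = a(1 − e²) = 1.741e+08 · (1 − (0.599655)²) ≈ 1.115e+08 m
(c) With a = (rₚ + rₐ)/2 = 1.741e+08 m, vₐ = √(GM (2/rₐ − 1/a)) = √(1.281e+16 · (2/2.785e+08 − 1/1.741e+08)) m/s ≈ 4291 m/s
(d) With a = (rₚ + rₐ)/2 = 1.741e+08 m, T = 2π √(a³/GM) = 2π √((1.741e+08)³/1.281e+16) s ≈ 1.275e+05 s
(e) Conservation of angular momentum (rₚvₚ = rₐvₐ) gives vₚ/vₐ = rₐ/rₚ = 2.785e+08/6.97e+07 ≈ 3.996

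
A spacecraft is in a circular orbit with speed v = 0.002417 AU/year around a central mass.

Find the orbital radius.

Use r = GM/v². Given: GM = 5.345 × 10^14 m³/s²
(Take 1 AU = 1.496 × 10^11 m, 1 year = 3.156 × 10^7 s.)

Convert to SI: v = 0.002417 AU/year = 11.457 m/s.
For a circular orbit, v² = GM / r, so r = GM / v².
r = 5.345e+14 / (11.457)² m ≈ 4.072e+12 m = 27.22 AU.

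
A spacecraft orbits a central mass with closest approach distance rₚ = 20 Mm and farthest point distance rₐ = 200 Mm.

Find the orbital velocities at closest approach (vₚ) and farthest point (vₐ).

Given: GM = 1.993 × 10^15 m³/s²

Convert to SI: rₚ = 20 Mm = 2e+07 m; rₐ = 200 Mm = 2e+08 m.
Use the vis-viva equation v² = GM(2/r − 1/a) with a = (rₚ + rₐ)/2 = (2e+07 + 2e+08)/2 = 1.1e+08 m.
vₚ = √(GM · (2/rₚ − 1/a)) = √(1.993e+15 · (2/2e+07 − 1/1.1e+08)) m/s ≈ 1.346e+04 m/s = 13.46 km/s.
vₐ = √(GM · (2/rₐ − 1/a)) = √(1.993e+15 · (2/2e+08 − 1/1.1e+08)) m/s ≈ 1346 m/s = 1.346 km/s.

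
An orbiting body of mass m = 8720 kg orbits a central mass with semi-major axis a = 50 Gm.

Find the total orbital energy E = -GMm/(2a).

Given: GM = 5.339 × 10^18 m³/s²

Convert to SI: a = 50 Gm = 5e+10 m.
E = −GMm / (2a).
E = −5.339e+18 · 8720 / (2 · 5e+10) J ≈ -4.656e+11 J = -465.6 GJ.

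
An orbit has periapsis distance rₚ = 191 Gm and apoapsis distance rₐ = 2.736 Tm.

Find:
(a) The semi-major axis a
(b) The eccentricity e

Convert to SI: rₚ = 191 Gm = 1.91e+11 m; rₐ = 2.736 Tm = 2.736e+12 m.
(a) a = (rₚ + rₐ) / 2 = (1.91e+11 + 2.736e+12) / 2 ≈ 1.464e+12 m = 1.464 Tm.
(b) e = (rₐ − rₚ) / (rₐ + rₚ) = (2.736e+12 − 1.91e+11) / (2.736e+12 + 1.91e+11) ≈ 0.8695.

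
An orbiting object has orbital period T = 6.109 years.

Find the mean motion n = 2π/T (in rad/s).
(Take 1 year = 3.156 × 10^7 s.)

Convert to SI: T = 6.109 years = 1.928e+08 s.
n = 2π / T.
n = 2π / 1.928e+08 s ≈ 3.259e-08 rad/s.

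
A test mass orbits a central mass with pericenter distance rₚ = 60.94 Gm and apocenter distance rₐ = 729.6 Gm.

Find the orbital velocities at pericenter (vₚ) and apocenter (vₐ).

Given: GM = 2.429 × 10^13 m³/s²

Convert to SI: rₚ = 60.94 Gm = 6.094e+10 m; rₐ = 729.6 Gm = 7.296e+11 m.
Use the vis-viva equation v² = GM(2/r − 1/a) with a = (rₚ + rₐ)/2 = (6.094e+10 + 7.296e+11)/2 = 3.9527e+11 m.
vₚ = √(GM · (2/rₚ − 1/a)) = √(2.429e+13 · (2/6.094e+10 − 1/3.9527e+11)) m/s ≈ 27.12 m/s = 27.12 m/s.
vₐ = √(GM · (2/rₐ − 1/a)) = √(2.429e+13 · (2/7.296e+11 − 1/3.9527e+11)) m/s ≈ 2.266 m/s = 2.266 m/s.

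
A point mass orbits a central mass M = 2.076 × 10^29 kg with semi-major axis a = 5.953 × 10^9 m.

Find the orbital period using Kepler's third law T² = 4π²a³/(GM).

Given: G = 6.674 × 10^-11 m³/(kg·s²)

GM = G · M = 6.674e-11 · 2.076e+29 = 1.38552e+19 m³/s².
Kepler's third law: T = 2π √(a³ / GM).
Substituting a = 5.953e+09 m and GM = 1.38552e+19 m³/s²:
T = 2π √((5.953e+09)³ / 1.38552e+19) s
T ≈ 7.753e+05 s = 8.974 days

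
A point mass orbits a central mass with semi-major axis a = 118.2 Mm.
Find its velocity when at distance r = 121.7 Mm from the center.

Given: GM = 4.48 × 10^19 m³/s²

Convert to SI: a = 118.2 Mm = 1.182e+08 m; r = 121.7 Mm = 1.217e+08 m.
Vis-viva: v = √(GM · (2/r − 1/a)).
2/r − 1/a = 2/1.217e+08 − 1/1.182e+08 = 7.97362e-09 m⁻¹.
v = √(4.48e+19 · 7.97362e-09) m/s ≈ 5.977e+05 m/s = 597.7 km/s.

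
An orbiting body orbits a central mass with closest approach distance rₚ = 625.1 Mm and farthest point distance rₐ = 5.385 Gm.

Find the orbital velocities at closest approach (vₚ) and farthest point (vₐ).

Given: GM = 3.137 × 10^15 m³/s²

Convert to SI: rₚ = 625.1 Mm = 6.251e+08 m; rₐ = 5.385 Gm = 5.385e+09 m.
Use the vis-viva equation v² = GM(2/r − 1/a) with a = (rₚ + rₐ)/2 = (6.251e+08 + 5.385e+09)/2 = 3.00505e+09 m.
vₚ = √(GM · (2/rₚ − 1/a)) = √(3.137e+15 · (2/6.251e+08 − 1/3.00505e+09)) m/s ≈ 2999 m/s = 2.999 km/s.
vₐ = √(GM · (2/rₐ − 1/a)) = √(3.137e+15 · (2/5.385e+09 − 1/3.00505e+09)) m/s ≈ 348.1 m/s = 348.1 m/s.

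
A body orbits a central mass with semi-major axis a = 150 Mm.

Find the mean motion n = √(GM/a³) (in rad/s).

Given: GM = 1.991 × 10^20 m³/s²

Convert to SI: a = 150 Mm = 1.5e+08 m.
n = √(GM / a³).
n = √(1.991e+20 / (1.5e+08)³) rad/s ≈ 0.007681 rad/s.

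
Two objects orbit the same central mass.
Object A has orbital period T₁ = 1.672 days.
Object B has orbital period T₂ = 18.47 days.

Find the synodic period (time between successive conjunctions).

Convert to SI: T₁ = 1.672 days = 144461 s; T₂ = 18.47 days = 1.59581e+06 s.
T_syn = |T₁ · T₂ / (T₁ − T₂)|.
T_syn = |144461 · 1.59581e+06 / (144461 − 1.59581e+06)| s ≈ 1.588e+05 s = 1.838 days.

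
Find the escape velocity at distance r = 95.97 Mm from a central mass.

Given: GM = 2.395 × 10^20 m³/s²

Convert to SI: r = 95.97 Mm = 9.597e+07 m.
Escape velocity comes from setting total energy to zero: ½v² − GM/r = 0 ⇒ v_esc = √(2GM / r).
v_esc = √(2 · 2.395e+20 / 9.597e+07) m/s ≈ 2.234e+06 m/s = 2234 km/s.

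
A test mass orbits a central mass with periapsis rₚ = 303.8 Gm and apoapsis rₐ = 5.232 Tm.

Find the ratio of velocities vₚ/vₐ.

Convert to SI: rₚ = 303.8 Gm = 3.038e+11 m; rₐ = 5.232 Tm = 5.232e+12 m.
Conservation of angular momentum gives rₚvₚ = rₐvₐ, so vₚ/vₐ = rₐ/rₚ.
vₚ/vₐ = 5.232e+12 / 3.038e+11 ≈ 17.22.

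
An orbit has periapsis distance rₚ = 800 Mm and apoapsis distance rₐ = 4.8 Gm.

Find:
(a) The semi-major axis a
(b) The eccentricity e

Convert to SI: rₚ = 800 Mm = 8e+08 m; rₐ = 4.8 Gm = 4.8e+09 m.
(a) a = (rₚ + rₐ) / 2 = (8e+08 + 4.8e+09) / 2 ≈ 2.8e+09 m = 2.8 Gm.
(b) e = (rₐ − rₚ) / (rₐ + rₚ) = (4.8e+09 − 8e+08) / (4.8e+09 + 8e+08) ≈ 0.7143.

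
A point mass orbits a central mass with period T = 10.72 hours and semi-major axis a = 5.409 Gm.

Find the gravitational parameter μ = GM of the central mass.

Convert to SI: T = 10.72 hours = 38592 s; a = 5.409 Gm = 5.409e+09 m.
GM = 4π² · a³ / T².
GM = 4π² · (5.409e+09)³ / (38592)² m³/s² ≈ 4.195e+21 m³/s² = 4.195 × 10^21 m³/s².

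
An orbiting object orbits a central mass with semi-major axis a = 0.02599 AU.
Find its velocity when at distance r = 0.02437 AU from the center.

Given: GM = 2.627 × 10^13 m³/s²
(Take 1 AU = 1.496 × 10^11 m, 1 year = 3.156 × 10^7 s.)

Convert to SI: a = 0.02599 AU = 3.8881e+09 m; r = 0.02437 AU = 3.64575e+09 m.
Vis-viva: v = √(GM · (2/r − 1/a)).
2/r − 1/a = 2/3.64575e+09 − 1/3.8881e+09 = 2.91389e-10 m⁻¹.
v = √(2.627e+13 · 2.91389e-10) m/s ≈ 87.49 m/s = 0.01846 AU/year.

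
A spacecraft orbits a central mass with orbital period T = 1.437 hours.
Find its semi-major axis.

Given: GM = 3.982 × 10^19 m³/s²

Convert to SI: T = 1.437 hours = 5173.2 s.
Invert Kepler's third law: a = (GM · T² / (4π²))^(1/3).
Substituting T = 5173.2 s and GM = 3.982e+19 m³/s²:
a = (3.982e+19 · (5173.2)² / (4π²))^(1/3) m
a ≈ 3e+08 m = 300 Mm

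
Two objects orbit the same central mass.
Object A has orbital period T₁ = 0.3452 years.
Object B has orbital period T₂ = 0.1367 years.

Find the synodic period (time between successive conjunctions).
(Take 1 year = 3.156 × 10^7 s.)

Convert to SI: T₁ = 0.3452 years = 1.08945e+07 s; T₂ = 0.1367 years = 4.31425e+06 s.
T_syn = |T₁ · T₂ / (T₁ − T₂)|.
T_syn = |1.08945e+07 · 4.31425e+06 / (1.08945e+07 − 4.31425e+06)| s ≈ 7.143e+06 s = 0.2263 years.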